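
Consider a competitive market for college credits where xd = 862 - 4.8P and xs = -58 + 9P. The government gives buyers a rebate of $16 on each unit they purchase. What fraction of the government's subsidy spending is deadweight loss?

DWL / government spending = 288/6809

Pre-subsidy: 862 - 4.8P = -58 + 9P gives P* = 200/3, x* = 542.
With the rebate, buyers effectively pay Pb = Ps − 16, where Ps is the price sellers receive.
Demand in terms of Ps becomes xd = 862 − 4.8(Ps − 16) = 938.8 - 4.8Ps. Setting this equal to supply: 938.8 - 4.8Ps = -58 + 9Ps, so Ps = 4984/69.
Buyers pay Pb = 4984/69 − 16 = 3880/69; x' = -58 + 9·(4984/69) = 13618/23.
ΔCS = ½(542 + 13618/23)(200/3 − 3880/69) = 3130080/529; ΔPS = ½(542 + 13618/23)(4984/69 − 200/3) = 1669376/529.
Government spending = 16 × 13618/23 = 217888/23.
DWL = ½ × 16 × (13618/23 − 542) = 9216/23; fraction = (9216/23) / (217888/23) = 288/6809.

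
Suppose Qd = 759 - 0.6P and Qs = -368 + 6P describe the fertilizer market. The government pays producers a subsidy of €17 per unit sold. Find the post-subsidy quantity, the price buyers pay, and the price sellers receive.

Q' = 7324/11; buyers pay 5125/33; sellers receive 5686/33

Pre-subsidy: 759 - 0.6P = -368 + 6P gives P* = 5635/33, Q* = 7222/11.
With the subsidy, sellers receive Ps = Pb + 17 for each unit, where Pb is the price buyers pay.
Supply in terms of Pb becomes Qs = -368 + 6(Pb + 17) = -266 + 6Pb. Setting this equal to demand: 759 - 0.6Pb = -266 + 6Pb, so Pb = 5125/33.
Sellers receive Ps = 5125/33 + 17 = 5686/33; Q' = 759 − 0.6·(5125/33) = 7324/11.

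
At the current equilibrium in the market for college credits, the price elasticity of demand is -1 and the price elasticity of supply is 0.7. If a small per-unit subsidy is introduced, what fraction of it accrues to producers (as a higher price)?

Producer share = 10/17

For a small subsidy around the equilibrium, the benefit split depends on the relative slopes, which at a point are proportional to the elasticities.
Buyer share = εs/(εs + |εd|) = 0.7/(0.7 + 1) = 7/17; seller share = |εd|/(εs + |εd|) = 10/17.
So producers capture 10/17 of the subsidy.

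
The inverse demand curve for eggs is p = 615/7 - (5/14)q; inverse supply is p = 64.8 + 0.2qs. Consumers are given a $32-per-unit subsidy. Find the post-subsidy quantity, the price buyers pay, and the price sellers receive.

Pre-subsidy: 615/7 - (5/14)q = 64.8 + 0.2q gives q* = 538/13 and p* = 950/13.
With the rebate, buyers effectively pay pb = ps − 32, where ps is the price sellers receive.
On the curves, pb = 615/7 - (5/14)q and ps = 64.8 + 0.2q; the wedge ps − pb = 32 gives 64.8 + 0.2q − (615/7 - (5/14)q) = 32, so q' = 3854/39.
Then pb = 615/7 − (5/14)·(3854/39) = 2050/39 and ps = 64.8 + 0.2·(3854/39) = 3298/39.

q' = 3854/39; buyers pay 2050/39; sellers receive 3298/39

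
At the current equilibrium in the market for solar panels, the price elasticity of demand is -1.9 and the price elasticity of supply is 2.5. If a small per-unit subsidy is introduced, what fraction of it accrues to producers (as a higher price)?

For a small subsidy around the equilibrium, the benefit split depends on the relative slopes, which at a point are proportional to the elasticities.
Buyer share = εs/(εs + |εd|) = 2.5/(2.5 + 1.9) = 25/44; seller share = |εd|/(εs + |εd|) = 19/44.
So producers capture 19/44 of the subsidy.

Producer share = 19/44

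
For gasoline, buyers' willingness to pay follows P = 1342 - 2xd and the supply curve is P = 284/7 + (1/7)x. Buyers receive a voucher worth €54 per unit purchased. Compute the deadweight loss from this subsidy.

Deadweight loss = €680.4

Pre-subsidy: 1342 - 2x = 284/7 + (1/7)x gives x* = 1822/3 and P* = 382/3.
With the rebate, buyers effectively pay Pb = Ps − 54, where Ps is the price sellers receive.
On the curves, Pb = 1342 - 2x and Ps = 284/7 + (1/7)x; the wedge Ps − Pb = 54 gives 284/7 + (1/7)x − (1342 - 2x) = 54, so x' = 9488/15.
Then Pb = 1342 − 2·(9488/15) = 1154/15 and Ps = 284/7 + (1/7)·(9488/15) = 1964/15.
The subsidy expands output by 9488/15 − 1822/3 = 25.2 past the efficient level; on those units the gap between marginal cost and willingness to pay runs from 0 up to 54.
DWL = ½ × 54 × 25.2 = 680.4.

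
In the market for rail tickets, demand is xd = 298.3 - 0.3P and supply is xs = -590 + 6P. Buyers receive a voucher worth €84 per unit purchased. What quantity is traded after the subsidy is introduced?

Pre-subsidy: 298.3 - 0.3P = -590 + 6P gives P* = 141, x* = 256.
With the rebate, buyers effectively pay Pb = Ps − 84, where Ps is the price sellers receive.
Demand in terms of Ps becomes xd = 298.3 − 0.3(Ps − 84) = 323.5 - 0.3Ps. Setting this equal to supply: 323.5 - 0.3Ps = -590 + 6Ps, so Ps = 145.
Buyers pay Pb = 145 − 84 = 61; x' = -590 + 6·145 = 280.

x' = 280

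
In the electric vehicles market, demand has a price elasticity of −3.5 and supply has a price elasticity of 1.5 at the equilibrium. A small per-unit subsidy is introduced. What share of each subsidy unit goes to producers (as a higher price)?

Producer share = 0.7

For a small subsidy around the equilibrium, the benefit split depends on the relative slopes, which at a point are proportional to the elasticities.
Buyer share = εs/(εs + |εd|) = 1.5/(1.5 + 3.5) = 0.3; seller share = |εd|/(εs + |εd|) = 0.7.
So producers capture 0.7 of the subsidy.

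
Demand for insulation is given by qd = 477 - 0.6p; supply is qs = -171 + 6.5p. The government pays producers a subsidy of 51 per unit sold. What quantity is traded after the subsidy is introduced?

Pre-subsidy: 477 - 0.6p = -171 + 6.5p gives p* = 6480/71, q* = 29979/71.
With the subsidy, sellers receive ps = pb + 51 for each unit, where pb is the price buyers pay.
Supply in terms of pb becomes qs = -171 + 6.5(pb + 51) = 160.5 + 6.5pb. Setting this equal to demand: 477 - 0.6pb = 160.5 + 6.5pb, so pb = 3165/71.
Sellers receive ps = 3165/71 + 51 = 6786/71; q' = 477 − 0.6·(3165/71) = 31968/71.

q' = 31968/71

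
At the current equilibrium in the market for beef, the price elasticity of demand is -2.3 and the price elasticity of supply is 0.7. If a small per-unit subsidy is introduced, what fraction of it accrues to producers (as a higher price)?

For a small subsidy around the equilibrium, the benefit split depends on the relative slopes, which at a point are proportional to the elasticities.
Buyer share = εs/(εs + |εd|) = 0.7/(0.7 + 2.3) = 7/30; seller share = |εd|/(εs + |εd|) = 23/30.
So producers capture 23/30 of the subsidy.

Producer share = 23/30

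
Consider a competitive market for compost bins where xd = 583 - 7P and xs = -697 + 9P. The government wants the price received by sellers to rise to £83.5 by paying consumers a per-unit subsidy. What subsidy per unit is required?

Required subsidy s = £8 per unit

At a seller price of 83.5, quantity supplied is -697 + 9·83.5 = 54.5.
Buyers absorb 54.5 only when they pay Pb with 583 − 7·Pb = 54.5, i.e. Pb = 75.5.
s = Ps − Pb = 83.5 − 75.5 = 8.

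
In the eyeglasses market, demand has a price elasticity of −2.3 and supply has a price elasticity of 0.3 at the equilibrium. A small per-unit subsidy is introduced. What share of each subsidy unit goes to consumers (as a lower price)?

Consumer share = 3/26

For a small subsidy around the equilibrium, the benefit split depends on the relative slopes, which at a point are proportional to the elasticities.
Buyer share = εs/(εs + |εd|) = 0.3/(0.3 + 2.3) = 3/26; seller share = |εd|/(εs + |εd|) = 23/26.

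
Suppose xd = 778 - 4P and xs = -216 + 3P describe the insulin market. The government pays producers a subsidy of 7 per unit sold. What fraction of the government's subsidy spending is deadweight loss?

Pre-subsidy: 778 - 4P = -216 + 3P gives P* = 142, x* = 210.
With the subsidy, sellers receive Ps = Pb + 7 for each unit, where Pb is the price buyers pay.
Supply in terms of Pb becomes xs = -216 + 3(Pb + 7) = -195 + 3Pb. Setting this equal to demand: 778 - 4Pb = -195 + 3Pb, so Pb = 139.
Sellers receive Ps = 139 + 7 = 146; x' = 778 − 4·139 = 222.
ΔCS = ½(210 + 222)(142 − 139) = 648; ΔPS = ½(210 + 222)(146 − 142) = 864.
Government spending = 7 × 222 = 1554.
DWL = ½ × 7 × (222 − 210) = 42; fraction = 42 / 1554 = 1/37.

DWL / government spending = 1/37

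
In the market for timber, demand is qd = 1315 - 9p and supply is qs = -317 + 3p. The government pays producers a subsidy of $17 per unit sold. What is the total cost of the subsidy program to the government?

Government cost = $2197.25

Pre-subsidy: 1315 - 9p = -317 + 3p gives p* = 136, q* = 91.
With the subsidy, sellers receive ps = pb + 17 for each unit, where pb is the price buyers pay.
Supply in terms of pb becomes qs = -317 + 3(pb + 17) = -266 + 3pb. Setting this equal to demand: 1315 - 9pb = -266 + 3pb, so pb = 131.75.
Sellers receive ps = 131.75 + 17 = 148.75; q' = 1315 − 9·131.75 = 129.25.
Government outlay = subsidy × quantity = 17 × 129.25 = 2197.25.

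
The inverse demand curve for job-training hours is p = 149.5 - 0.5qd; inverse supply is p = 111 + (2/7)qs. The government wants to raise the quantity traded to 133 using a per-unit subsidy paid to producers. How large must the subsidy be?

At q = 133, from the demand curve buyers pay pb = 149.5 − 0.5·133 = 83; from the supply curve sellers need ps = 111 + (2/7)·133 = 149.
The subsidy must fill the gap: s = ps − pb = 149 − 83 = 66.

Required subsidy s = 66 per unit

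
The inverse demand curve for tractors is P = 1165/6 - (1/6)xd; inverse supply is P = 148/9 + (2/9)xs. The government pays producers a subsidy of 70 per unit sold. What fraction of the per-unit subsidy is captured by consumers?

Pre-subsidy: 1165/6 - (1/6)x = 148/9 + (2/9)x gives x* = 457 and P* = 118.
With the subsidy, sellers receive Ps = Pb + 70 for each unit, where Pb is the price buyers pay.
On the curves, Pb = 1165/6 - (1/6)x and Ps = 148/9 + (2/9)x; the wedge Ps − Pb = 70 gives 148/9 + (2/9)x − (1165/6 - (1/6)x) = 70, so x' = 637.
Then Pb = 1165/6 − (1/6)·637 = 88 and Ps = 148/9 + (2/9)·637 = 158.
Buyers' price falls by P* − Pb = 118 − 88 = 30; sellers' price rises by Ps − P* = 158 − 118 = 40.
So consumers capture 30/70 = 3/7 of each unit of subsidy.

Consumer share = 3/7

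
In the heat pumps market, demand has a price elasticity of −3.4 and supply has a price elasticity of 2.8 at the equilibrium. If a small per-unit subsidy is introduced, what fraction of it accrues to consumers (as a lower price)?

For a small subsidy around the equilibrium, the benefit split depends on the relative slopes, which at a point are proportional to the elasticities.
Buyer share = εs/(εs + |εd|) = 2.8/(2.8 + 3.4) = 14/31; seller share = |εd|/(εs + |εd|) = 17/31.

Consumer share = 14/31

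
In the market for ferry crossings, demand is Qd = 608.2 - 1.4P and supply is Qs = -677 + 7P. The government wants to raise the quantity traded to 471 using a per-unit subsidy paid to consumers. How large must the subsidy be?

At Q = 471, invert demand for the buyer price: Pb = (608.2 − 471)/1.4 = 98; invert supply for the seller price: Ps = (471 − (-677))/7 = 164.
The subsidy must fill the gap: s = Ps − Pb = 164 − 98 = 66.

Required subsidy s = 66 per unit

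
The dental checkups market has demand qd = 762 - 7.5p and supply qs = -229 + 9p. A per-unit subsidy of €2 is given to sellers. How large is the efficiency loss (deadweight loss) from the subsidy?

Deadweight loss = 90/11

Pre-subsidy: 762 - 7.5p = -229 + 9p gives p* = 1982/33, q* = 3427/11.
With the subsidy, sellers receive ps = pb + 2 for each unit, where pb is the price buyers pay.
Supply in terms of pb becomes qs = -229 + 9(pb + 2) = -211 + 9pb. Setting this equal to demand: 762 - 7.5pb = -211 + 9pb, so pb = 1946/33.
Sellers receive ps = 1946/33 + 2 = 2012/33; q' = 762 − 7.5·(1946/33) = 3517/11.
The subsidy expands output by 3517/11 − 3427/11 = 90/11 past the efficient level; on those units the gap between marginal cost and willingness to pay runs from 0 up to 2.
DWL = ½ × 2 × 90/11 = 90/11.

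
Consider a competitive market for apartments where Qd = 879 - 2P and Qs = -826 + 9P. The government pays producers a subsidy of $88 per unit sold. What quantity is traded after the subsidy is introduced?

Pre-subsidy: 879 - 2P = -826 + 9P gives P* = 155, Q* = 569.
With the subsidy, sellers receive Ps = Pb + 88 for each unit, where Pb is the price buyers pay.
Supply in terms of Pb becomes Qs = -826 + 9(Pb + 88) = -34 + 9Pb. Setting this equal to demand: 879 - 2Pb = -34 + 9Pb, so Pb = 83.
Sellers receive Ps = 83 + 88 = 171; Q' = 879 − 2·83 = 713.

Q' = 713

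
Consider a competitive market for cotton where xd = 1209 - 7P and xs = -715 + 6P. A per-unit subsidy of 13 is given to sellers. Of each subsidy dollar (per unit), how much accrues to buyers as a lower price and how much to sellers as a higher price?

Pre-subsidy: 1209 - 7P = -715 + 6P gives P* = 148, x* = 173.
With the subsidy, sellers receive Ps = Pb + 13 for each unit, where Pb is the price buyers pay.
Supply in terms of Pb becomes xs = -715 + 6(Pb + 13) = -637 + 6Pb. Setting this equal to demand: 1209 - 7Pb = -637 + 6Pb, so Pb = 142.
Sellers receive Ps = 142 + 13 = 155; x' = 1209 − 7·142 = 215.
Buyers' price falls by P* − Pb = 148 − 142 = 6; sellers' price rises by Ps − P* = 155 − 148 = 7.

Buyers gain 6 per unit; sellers gain 7 per unit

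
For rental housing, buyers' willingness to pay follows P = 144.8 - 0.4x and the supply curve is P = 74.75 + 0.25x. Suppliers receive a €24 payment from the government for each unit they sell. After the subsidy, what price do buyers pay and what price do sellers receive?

Buyers pay 1130/13; sellers receive 1442/13

Pre-subsidy: 144.8 - 0.4x = 74.75 + 0.25x gives x* = 1401/13 and P* = 1322/13.
With the subsidy, sellers receive Ps = Pb + 24 for each unit, where Pb is the price buyers pay.
On the curves, Pb = 144.8 - 0.4x and Ps = 74.75 + 0.25x; the wedge Ps − Pb = 24 gives 74.75 + 0.25x − (144.8 - 0.4x) = 24, so x' = 1881/13.
Then Pb = 144.8 − 0.4·(1881/13) = 1130/13 and Ps = 74.75 + 0.25·(1881/13) = 1442/13.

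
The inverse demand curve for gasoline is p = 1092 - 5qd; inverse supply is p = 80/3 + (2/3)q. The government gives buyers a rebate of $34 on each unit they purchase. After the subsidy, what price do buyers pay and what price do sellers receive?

Pre-subsidy: 1092 - 5q = 80/3 + (2/3)q gives q* = 188 and p* = 152.
With the rebate, buyers effectively pay pb = ps − 34, where ps is the price sellers receive.
On the curves, pb = 1092 - 5q and ps = 80/3 + (2/3)q; the wedge ps − pb = 34 gives 80/3 + (2/3)q − (1092 - 5q) = 34, so q' = 194.
Then pb = 1092 − 5·194 = 122 and ps = 80/3 + (2/3)·194 = 156.

Buyers pay $122; sellers receive $156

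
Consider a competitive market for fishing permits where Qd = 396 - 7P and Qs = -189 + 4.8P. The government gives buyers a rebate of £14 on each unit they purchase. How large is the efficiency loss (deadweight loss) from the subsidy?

Deadweight loss = 16464/59

Pre-subsidy: 396 - 7P = -189 + 4.8P gives P* = 2925/59, Q* = 2889/59.
With the rebate, buyers effectively pay Pb = Ps − 14, where Ps is the price sellers receive.
Demand in terms of Ps becomes Qd = 396 − 7(Ps − 14) = 494 - 7Ps. Setting this equal to supply: 494 - 7Ps = -189 + 4.8Ps, so Ps = 3415/59.
Buyers pay Pb = 3415/59 − 14 = 2589/59; Q' = -189 + 4.8·(3415/59) = 5241/59.
The subsidy expands output by 5241/59 − 2889/59 = 2352/59 past the efficient level; on those units the gap between marginal cost and willingness to pay runs from 0 up to 14.
DWL = ½ × 14 × 2352/59 = 16464/59.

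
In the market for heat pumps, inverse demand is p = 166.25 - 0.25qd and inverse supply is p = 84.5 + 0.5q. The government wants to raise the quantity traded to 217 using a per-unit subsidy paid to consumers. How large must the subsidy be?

Required subsidy s = 81 per unit

At q = 217, from the demand curve buyers pay pb = 166.25 − 0.25·217 = 112; from the supply curve sellers need ps = 84.5 + 0.5·217 = 193.
The subsidy must fill the gap: s = ps − pb = 193 − 112 = 81.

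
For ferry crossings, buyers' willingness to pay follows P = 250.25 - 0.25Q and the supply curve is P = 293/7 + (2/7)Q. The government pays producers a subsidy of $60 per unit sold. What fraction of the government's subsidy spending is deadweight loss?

DWL / government spending = 56/501

Pre-subsidy: 250.25 - 0.25Q = 293/7 + (2/7)Q gives Q* = 389 and P* = 153.
With the subsidy, sellers receive Ps = Pb + 60 for each unit, where Pb is the price buyers pay.
On the curves, Pb = 250.25 - 0.25Q and Ps = 293/7 + (2/7)Q; the wedge Ps − Pb = 60 gives 293/7 + (2/7)Q − (250.25 - 0.25Q) = 60, so Q' = 501.
Then Pb = 250.25 − 0.25·501 = 125 and Ps = 293/7 + (2/7)·501 = 185.
ΔCS = ½(389 + 501)(153 − 125) = 12460; ΔPS = ½(389 + 501)(185 − 153) = 14240.
Government spending = 60 × 501 = 30060.
DWL = ½ × 60 × (501 − 389) = 3360; fraction = 3360 / 30060 = 56/501.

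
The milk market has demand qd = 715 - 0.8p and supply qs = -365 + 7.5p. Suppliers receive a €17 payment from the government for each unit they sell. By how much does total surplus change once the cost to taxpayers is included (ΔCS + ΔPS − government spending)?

Net change in total surplus = -8670/83

Pre-subsidy: 715 - 0.8p = -365 + 7.5p gives p* = 10800/83, q* = 50705/83.
With the subsidy, sellers receive ps = pb + 17 for each unit, where pb is the price buyers pay.
Supply in terms of pb becomes qs = -365 + 7.5(pb + 17) = -237.5 + 7.5pb. Setting this equal to demand: 715 - 0.8pb = -237.5 + 7.5pb, so pb = 9525/83.
Sellers receive ps = 9525/83 + 17 = 10936/83; q' = 715 − 0.8·(9525/83) = 51725/83.
ΔCS = ½(50705/83 + 51725/83)(10800/83 − 9525/83) = 65299125/6889; ΔPS = ½(50705/83 + 51725/83)(10936/83 − 10800/83) = 6965240/6889.
Government spending = 17 × 51725/83 = 879325/83.
Net change = 65299125/6889 + 6965240/6889 − 879325/83 = -8670/83. The loss equals the DWL triangle ½·17·1020/83.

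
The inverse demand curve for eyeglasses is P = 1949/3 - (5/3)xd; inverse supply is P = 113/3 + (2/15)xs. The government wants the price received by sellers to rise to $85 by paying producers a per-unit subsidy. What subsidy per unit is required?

Required subsidy s = $27 per unit

At a seller price of 85, quantity supplied is -282.5 + 7.5·85 = 355.
Buyers absorb 355 only when they pay Pb = 1949/3 − (5/3)·355 = 58.
s = Ps − Pb = 85 − 58 = 27.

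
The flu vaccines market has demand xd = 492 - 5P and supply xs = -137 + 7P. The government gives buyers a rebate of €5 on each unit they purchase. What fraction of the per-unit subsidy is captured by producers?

Producer share = 5/12

Pre-subsidy: 492 - 5P = -137 + 7P gives P* = 629/12, x* = 2759/12.
With the rebate, buyers effectively pay Pb = Ps − 5, where Ps is the price sellers receive.
Demand in terms of Ps becomes xd = 492 − 5(Ps − 5) = 517 - 5Ps. Setting this equal to supply: 517 - 5Ps = -137 + 7Ps, so Ps = 54.5.
Buyers pay Pb = 54.5 − 5 = 49.5; x' = -137 + 7·54.5 = 244.5.
Buyers' price falls by P* − Pb = 629/12 − 49.5 = 35/12; sellers' price rises by Ps − P* = 54.5 − 629/12 = 25/12.
So producers capture (25/12)/5 = 5/12 of each unit of subsidy.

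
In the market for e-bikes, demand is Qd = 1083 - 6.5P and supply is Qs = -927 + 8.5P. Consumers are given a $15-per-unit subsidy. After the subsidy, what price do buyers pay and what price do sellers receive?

Pre-subsidy: 1083 - 6.5P = -927 + 8.5P gives P* = 134, Q* = 212.
With the rebate, buyers effectively pay Pb = Ps − 15, where Ps is the price sellers receive.
Demand in terms of Ps becomes Qd = 1083 − 6.5(Ps − 15) = 1180.5 - 6.5Ps. Setting this equal to supply: 1180.5 - 6.5Ps = -927 + 8.5Ps, so Ps = 140.5.
Buyers pay Pb = 140.5 − 15 = 125.5; Q' = -927 + 8.5·140.5 = 267.25.

Buyers pay $125.5; sellers receive $140.5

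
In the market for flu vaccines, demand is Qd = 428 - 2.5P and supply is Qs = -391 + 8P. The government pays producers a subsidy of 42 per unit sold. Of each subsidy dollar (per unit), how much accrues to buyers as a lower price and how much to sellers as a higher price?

Buyers gain 32 per unit; sellers gain 10 per unit

Pre-subsidy: 428 - 2.5P = -391 + 8P gives P* = 78, Q* = 233.
With the subsidy, sellers receive Ps = Pb + 42 for each unit, where Pb is the price buyers pay.
Supply in terms of Pb becomes Qs = -391 + 8(Pb + 42) = -55 + 8Pb. Setting this equal to demand: 428 - 2.5Pb = -55 + 8Pb, so Pb = 46.
Sellers receive Ps = 46 + 42 = 88; Q' = 428 − 2.5·46 = 313.
Buyers' price falls by P* − Pb = 78 − 46 = 32; sellers' price rises by Ps − P* = 88 − 78 = 10.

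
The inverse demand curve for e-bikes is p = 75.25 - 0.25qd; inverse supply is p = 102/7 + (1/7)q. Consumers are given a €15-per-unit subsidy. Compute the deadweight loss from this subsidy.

Deadweight loss = 3150/11

Pre-subsidy: 75.25 - 0.25q = 102/7 + (1/7)q gives q* = 1699/11 and p* = 403/11.
With the rebate, buyers effectively pay pb = ps − 15, where ps is the price sellers receive.
On the curves, pb = 75.25 - 0.25q and ps = 102/7 + (1/7)q; the wedge ps − pb = 15 gives 102/7 + (1/7)q − (75.25 - 0.25q) = 15, so q' = 2119/11.
Then pb = 75.25 − 0.25·(2119/11) = 298/11 and ps = 102/7 + (1/7)·(2119/11) = 463/11.
The subsidy expands output by 2119/11 − 1699/11 = 420/11 past the efficient level; on those units the gap between marginal cost and willingness to pay runs from 0 up to 15.
DWL = ½ × 15 × 420/11 = 3150/11.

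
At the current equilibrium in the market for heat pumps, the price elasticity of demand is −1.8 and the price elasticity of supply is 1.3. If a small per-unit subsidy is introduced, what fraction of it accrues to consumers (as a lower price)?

Consumer share = 13/31

For a small subsidy around the equilibrium, the benefit split depends on the relative slopes, which at a point are proportional to the elasticities.
Buyer share = εs/(εs + |εd|) = 1.3/(1.3 + 1.8) = 13/31; seller share = |εd|/(εs + |εd|) = 18/31.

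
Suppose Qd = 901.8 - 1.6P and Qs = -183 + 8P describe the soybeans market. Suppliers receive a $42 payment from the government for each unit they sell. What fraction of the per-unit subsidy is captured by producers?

Pre-subsidy: 901.8 - 1.6P = -183 + 8P gives P* = 113, Q* = 721.
With the subsidy, sellers receive Ps = Pb + 42 for each unit, where Pb is the price buyers pay.
Supply in terms of Pb becomes Qs = -183 + 8(Pb + 42) = 153 + 8Pb. Setting this equal to demand: 901.8 - 1.6Pb = 153 + 8Pb, so Pb = 78.
Sellers receive Ps = 78 + 42 = 120; Q' = 901.8 − 1.6·78 = 777.
Buyers' price falls by P* − Pb = 113 − 78 = 35; sellers' price rises by Ps − P* = 120 − 113 = 7.
So producers capture 7/42 = 1/6 of each unit of subsidy.

Producer share = 1/6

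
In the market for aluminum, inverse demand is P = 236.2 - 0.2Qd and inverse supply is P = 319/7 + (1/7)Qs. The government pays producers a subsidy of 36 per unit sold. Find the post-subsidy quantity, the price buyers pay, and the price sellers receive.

Q' = 661; buyers pay 104; sellers receive 140

Pre-subsidy: 236.2 - 0.2Q = 319/7 + (1/7)Q gives Q* = 556 and P* = 125.
With the subsidy, sellers receive Ps = Pb + 36 for each unit, where Pb is the price buyers pay.
On the curves, Pb = 236.2 - 0.2Q and Ps = 319/7 + (1/7)Q; the wedge Ps − Pb = 36 gives 319/7 + (1/7)Q − (236.2 - 0.2Q) = 36, so Q' = 661.
Then Pb = 236.2 − 0.2·661 = 104 and Ps = 319/7 + (1/7)·661 = 140.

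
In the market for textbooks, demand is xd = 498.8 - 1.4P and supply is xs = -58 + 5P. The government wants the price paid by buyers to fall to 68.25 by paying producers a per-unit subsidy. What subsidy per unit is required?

Required subsidy s = 24 per unit

At a buyer price of 68.25, quantity demanded is 498.8 − 1.4·68.25 = 403.25.
Sellers supply 403.25 only when they receive Ps with -58 + 5·Ps = 403.25, i.e. Ps = 92.25.
s = Ps − Pb = 92.25 − 68.25 = 24.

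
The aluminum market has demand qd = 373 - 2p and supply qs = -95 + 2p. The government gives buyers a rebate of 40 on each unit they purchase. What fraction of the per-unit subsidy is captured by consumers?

Pre-subsidy: 373 - 2p = -95 + 2p gives p* = 117, q* = 139.
With the rebate, buyers effectively pay pb = ps − 40, where ps is the price sellers receive.
Demand in terms of ps becomes qd = 373 − 2(ps − 40) = 453 - 2ps. Setting this equal to supply: 453 - 2ps = -95 + 2ps, so ps = 137.
Buyers pay pb = 137 − 40 = 97; q' = -95 + 2·137 = 179.
Buyers' price falls by p* − pb = 117 − 97 = 20; sellers' price rises by ps − p* = 137 − 117 = 20.
So consumers capture 20/40 = 0.5 of each unit of subsidy.

Consumer share = 0.5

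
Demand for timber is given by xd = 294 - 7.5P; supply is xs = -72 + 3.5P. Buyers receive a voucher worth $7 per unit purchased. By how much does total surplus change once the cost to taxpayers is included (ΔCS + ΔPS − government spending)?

Pre-subsidy: 294 - 7.5P = -72 + 3.5P gives P* = 366/11, x* = 489/11.
With the rebate, buyers effectively pay Pb = Ps − 7, where Ps is the price sellers receive.
Demand in terms of Ps becomes xd = 294 − 7.5(Ps − 7) = 346.5 - 7.5Ps. Setting this equal to supply: 346.5 - 7.5Ps = -72 + 3.5Ps, so Ps = 837/22.
Buyers pay Pb = 837/22 − 7 = 683/22; x' = -72 + 3.5·(837/22) = 2691/44.
ΔCS = ½(489/11 + 2691/44)(366/11 − 683/22) = 227703/1936; ΔPS = ½(489/11 + 2691/44)(837/22 − 366/11) = 487935/1936.
Government spending = 7 × 2691/44 = 18837/44.
Net change = 227703/1936 + 487935/1936 − 18837/44 = -5145/88. The loss equals the DWL triangle ½·7·735/44.

Net change in total surplus = -5145/88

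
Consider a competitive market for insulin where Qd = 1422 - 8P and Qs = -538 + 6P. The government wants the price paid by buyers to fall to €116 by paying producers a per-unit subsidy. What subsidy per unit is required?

Required subsidy s = €56 per unit

At a buyer price of 116, quantity demanded is 1422 − 8·116 = 494.
Sellers supply 494 only when they receive Ps with -538 + 6·Ps = 494, i.e. Ps = 172.
s = Ps − Pb = 172 − 116 = 56.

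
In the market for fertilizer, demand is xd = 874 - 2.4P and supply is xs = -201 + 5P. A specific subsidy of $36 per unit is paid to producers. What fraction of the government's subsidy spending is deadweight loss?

DWL / government spending = 540/10799

Pre-subsidy: 874 - 2.4P = -201 + 5P gives P* = 5375/37, x* = 19438/37.
With the subsidy, sellers receive Ps = Pb + 36 for each unit, where Pb is the price buyers pay.
Supply in terms of Pb becomes xs = -201 + 5(Pb + 36) = -21 + 5Pb. Setting this equal to demand: 874 - 2.4Pb = -21 + 5Pb, so Pb = 4475/37.
Sellers receive Ps = 4475/37 + 36 = 5807/37; x' = 874 − 2.4·(4475/37) = 21598/37.
ΔCS = ½(19438/37 + 21598/37)(5375/37 − 4475/37) = 18466200/1369; ΔPS = ½(19438/37 + 21598/37)(5807/37 − 5375/37) = 8863776/1369.
Government spending = 36 × 21598/37 = 777528/37.
DWL = ½ × 36 × (21598/37 − 19438/37) = 38880/37; fraction = (38880/37) / (777528/37) = 540/10799.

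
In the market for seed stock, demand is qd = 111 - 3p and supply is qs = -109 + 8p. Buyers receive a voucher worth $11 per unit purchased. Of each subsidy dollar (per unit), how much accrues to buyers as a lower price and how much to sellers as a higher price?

Buyers gain $8 per unit; sellers gain $3 per unit

Pre-subsidy: 111 - 3p = -109 + 8p gives p* = 20, q* = 51.
With the rebate, buyers effectively pay pb = ps − 11, where ps is the price sellers receive.
Demand in terms of ps becomes qd = 111 − 3(ps − 11) = 144 - 3ps. Setting this equal to supply: 144 - 3ps = -109 + 8ps, so ps = 23.
Buyers pay pb = 23 − 11 = 12; q' = -109 + 8·23 = 75.
Buyers' price falls by p* − pb = 20 − 12 = 8; sellers' price rises by ps − p* = 23 − 20 = 3.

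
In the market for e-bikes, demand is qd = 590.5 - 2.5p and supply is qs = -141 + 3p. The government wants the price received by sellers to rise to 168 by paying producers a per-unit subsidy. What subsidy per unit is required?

Required subsidy s = 77 per unit

At a seller price of 168, quantity supplied is -141 + 3·168 = 363.
Buyers absorb 363 only when they pay pb with 590.5 − 2.5·pb = 363, i.e. pb = 91.
s = ps − pb = 168 − 91 = 77.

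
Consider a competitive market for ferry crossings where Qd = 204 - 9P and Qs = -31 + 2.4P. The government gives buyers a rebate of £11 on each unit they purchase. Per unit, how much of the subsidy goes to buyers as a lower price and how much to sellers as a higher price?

Pre-subsidy: 204 - 9P = -31 + 2.4P gives P* = 1175/57, Q* = 351/19.
With the rebate, buyers effectively pay Pb = Ps − 11, where Ps is the price sellers receive.
Demand in terms of Ps becomes Qd = 204 − 9(Ps − 11) = 303 - 9Ps. Setting this equal to supply: 303 - 9Ps = -31 + 2.4Ps, so Ps = 1670/57.
Buyers pay Pb = 1670/57 − 11 = 1043/57; Q' = -31 + 2.4·(1670/57) = 747/19.
Buyers' price falls by P* − Pb = 1175/57 − 1043/57 = 44/19; sellers' price rises by Ps − P* = 1670/57 − 1175/57 = 165/19.

Buyers gain 44/19 per unit; sellers gain 165/19 per unit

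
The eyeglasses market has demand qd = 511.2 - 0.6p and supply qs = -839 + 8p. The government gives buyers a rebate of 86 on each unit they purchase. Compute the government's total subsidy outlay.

Government cost = 39990

Pre-subsidy: 511.2 - 0.6p = -839 + 8p gives p* = 157, q* = 417.
With the rebate, buyers effectively pay pb = ps − 86, where ps is the price sellers receive.
Demand in terms of ps becomes qd = 511.2 − 0.6(ps − 86) = 562.8 - 0.6ps. Setting this equal to supply: 562.8 - 0.6ps = -839 + 8ps, so ps = 163.
Buyers pay pb = 163 − 86 = 77; q' = -839 + 8·163 = 465.
Government outlay = subsidy × quantity = 86 × 465 = 39990.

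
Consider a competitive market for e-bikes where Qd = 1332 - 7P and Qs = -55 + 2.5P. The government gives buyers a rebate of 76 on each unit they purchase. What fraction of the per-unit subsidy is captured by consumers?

Consumer share = 5/19

Pre-subsidy: 1332 - 7P = -55 + 2.5P gives P* = 146, Q* = 310.
With the rebate, buyers effectively pay Pb = Ps − 76, where Ps is the price sellers receive.
Demand in terms of Ps becomes Qd = 1332 − 7(Ps − 76) = 1864 - 7Ps. Setting this equal to supply: 1864 - 7Ps = -55 + 2.5Ps, so Ps = 202.
Buyers pay Pb = 202 − 76 = 126; Q' = -55 + 2.5·202 = 450.
Buyers' price falls by P* − Pb = 146 − 126 = 20; sellers' price rises by Ps − P* = 202 − 146 = 56.
So consumers capture 20/76 = 5/19 of each unit of subsidy.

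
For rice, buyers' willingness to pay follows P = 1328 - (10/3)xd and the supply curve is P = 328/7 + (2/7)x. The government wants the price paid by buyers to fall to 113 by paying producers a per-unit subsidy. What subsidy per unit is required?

Required subsidy s = 38 per unit

At a buyer price of 113, quantity demanded is 398.4 − 0.3·113 = 364.5.
Sellers supply 364.5 only when they receive Ps = 328/7 + (2/7)·364.5 = 151.
s = Ps − Pb = 151 − 113 = 38.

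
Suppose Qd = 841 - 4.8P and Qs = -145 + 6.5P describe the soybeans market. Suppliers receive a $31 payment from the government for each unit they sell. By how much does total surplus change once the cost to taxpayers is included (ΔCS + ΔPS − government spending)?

Net change in total surplus = -149916/113

Pre-subsidy: 841 - 4.8P = -145 + 6.5P gives P* = 9860/113, Q* = 47705/113.
With the subsidy, sellers receive Ps = Pb + 31 for each unit, where Pb is the price buyers pay.
Supply in terms of Pb becomes Qs = -145 + 6.5(Pb + 31) = 56.5 + 6.5Pb. Setting this equal to demand: 841 - 4.8Pb = 56.5 + 6.5Pb, so Pb = 7845/113.
Sellers receive Ps = 7845/113 + 31 = 11348/113; Q' = 841 − 4.8·(7845/113) = 57377/113.
ΔCS = ½(47705/113 + 57377/113)(9860/113 − 7845/113) = 105870115/12769; ΔPS = ½(47705/113 + 57377/113)(11348/113 − 9860/113) = 78181008/12769.
Government spending = 31 × 57377/113 = 1778687/113.
Net change = 105870115/12769 + 78181008/12769 − 1778687/113 = -149916/113. The loss equals the DWL triangle ½·31·9672/113.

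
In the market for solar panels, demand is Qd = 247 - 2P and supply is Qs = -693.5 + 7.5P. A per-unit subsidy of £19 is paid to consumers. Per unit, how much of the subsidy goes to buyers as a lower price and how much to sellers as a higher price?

Pre-subsidy: 247 - 2P = -693.5 + 7.5P gives P* = 99, Q* = 49.
With the rebate, buyers effectively pay Pb = Ps − 19, where Ps is the price sellers receive.
Demand in terms of Ps becomes Qd = 247 − 2(Ps − 19) = 285 - 2Ps. Setting this equal to supply: 285 - 2Ps = -693.5 + 7.5Ps, so Ps = 103.
Buyers pay Pb = 103 − 19 = 84; Q' = -693.5 + 7.5·103 = 79.
Buyers' price falls by P* − Pb = 99 − 84 = 15; sellers' price rises by Ps − P* = 103 − 99 = 4.

Buyers gain £15 per unit; sellers gain £4 per unit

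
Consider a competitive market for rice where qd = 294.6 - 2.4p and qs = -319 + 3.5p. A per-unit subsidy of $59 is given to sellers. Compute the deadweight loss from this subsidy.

Pre-subsidy: 294.6 - 2.4p = -319 + 3.5p gives p* = 104, q* = 45.
With the subsidy, sellers receive ps = pb + 59 for each unit, where pb is the price buyers pay.
Supply in terms of pb becomes qs = -319 + 3.5(pb + 59) = -112.5 + 3.5pb. Setting this equal to demand: 294.6 - 2.4pb = -112.5 + 3.5pb, so pb = 69.
Sellers receive ps = 69 + 59 = 128; q' = 294.6 − 2.4·69 = 129.
The subsidy expands output by 129 − 45 = 84 past the efficient level; on those units the gap between marginal cost and willingness to pay runs from 0 up to 59.
DWL = ½ × 59 × 84 = 2478.

Deadweight loss = $2478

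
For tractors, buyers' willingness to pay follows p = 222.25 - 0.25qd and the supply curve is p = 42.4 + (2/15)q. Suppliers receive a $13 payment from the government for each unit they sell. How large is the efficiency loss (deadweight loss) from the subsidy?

Deadweight loss = 5070/23

Pre-subsidy: 222.25 - 0.25q = 42.4 + (2/15)q gives q* = 10791/23 and p* = 2414/23.
With the subsidy, sellers receive ps = pb + 13 for each unit, where pb is the price buyers pay.
On the curves, pb = 222.25 - 0.25q and ps = 42.4 + (2/15)q; the wedge ps − pb = 13 gives 42.4 + (2/15)q − (222.25 - 0.25q) = 13, so q' = 11571/23.
Then pb = 222.25 − 0.25·(11571/23) = 2219/23 and ps = 42.4 + (2/15)·(11571/23) = 2518/23.
The subsidy expands output by 11571/23 − 10791/23 = 780/23 past the efficient level; on those units the gap between marginal cost and willingness to pay runs from 0 up to 13.
DWL = ½ × 13 × 780/23 = 5070/23.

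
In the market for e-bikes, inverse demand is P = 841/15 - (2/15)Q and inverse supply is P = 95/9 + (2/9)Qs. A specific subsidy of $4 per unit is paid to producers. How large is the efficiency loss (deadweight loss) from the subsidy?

Pre-subsidy: 841/15 - (2/15)Q = 95/9 + (2/9)Q gives Q* = 128 and P* = 39.
With the subsidy, sellers receive Ps = Pb + 4 for each unit, where Pb is the price buyers pay.
On the curves, Pb = 841/15 - (2/15)Q and Ps = 95/9 + (2/9)Q; the wedge Ps − Pb = 4 gives 95/9 + (2/9)Q − (841/15 - (2/15)Q) = 4, so Q' = 139.25.
Then Pb = 841/15 − (2/15)·139.25 = 37.5 and Ps = 95/9 + (2/9)·139.25 = 41.5.
The subsidy expands output by 139.25 − 128 = 11.25 past the efficient level; on those units the gap between marginal cost and willingness to pay runs from 0 up to 4.
DWL = ½ × 4 × 11.25 = 22.5.

Deadweight loss = $22.5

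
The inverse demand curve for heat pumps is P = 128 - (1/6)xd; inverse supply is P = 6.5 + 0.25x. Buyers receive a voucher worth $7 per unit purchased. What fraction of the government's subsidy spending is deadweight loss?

DWL / government spending = 7/257

Pre-subsidy: 128 - (1/6)x = 6.5 + 0.25x gives x* = 291.6 and P* = 79.4.
With the rebate, buyers effectively pay Pb = Ps − 7, where Ps is the price sellers receive.
On the curves, Pb = 128 - (1/6)x and Ps = 6.5 + 0.25x; the wedge Ps − Pb = 7 gives 6.5 + 0.25x − (128 - (1/6)x) = 7, so x' = 308.4.
Then Pb = 128 − (1/6)·308.4 = 76.6 and Ps = 6.5 + 0.25·308.4 = 83.6.
ΔCS = ½(291.6 + 308.4)(79.4 − 76.6) = 840; ΔPS = ½(291.6 + 308.4)(83.6 − 79.4) = 1260.
Government spending = 7 × 308.4 = 2158.8.
DWL = ½ × 7 × (308.4 − 291.6) = 58.8; fraction = 58.8 / 2158.8 = 7/257.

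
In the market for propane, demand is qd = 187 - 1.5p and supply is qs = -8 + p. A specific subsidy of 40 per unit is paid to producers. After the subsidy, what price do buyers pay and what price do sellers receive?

Buyers pay 62; sellers receive 102

Pre-subsidy: 187 - 1.5p = -8 + p gives p* = 78, q* = 70.
With the subsidy, sellers receive ps = pb + 40 for each unit, where pb is the price buyers pay.
Supply in terms of pb becomes qs = -8 + 1(pb + 40) = 32 + pb. Setting this equal to demand: 187 - 1.5pb = 32 + pb, so pb = 62.
Sellers receive ps = 62 + 40 = 102; q' = 187 − 1.5·62 = 94.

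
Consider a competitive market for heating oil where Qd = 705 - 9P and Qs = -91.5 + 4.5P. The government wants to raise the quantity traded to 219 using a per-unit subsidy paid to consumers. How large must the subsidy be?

Required subsidy s = 15 per unit

At Q = 219, invert demand for the buyer price: Pb = (705 − 219)/9 = 54; invert supply for the seller price: Ps = (219 − (-91.5))/4.5 = 69.
The subsidy must fill the gap: s = Ps − Pb = 69 − 54 = 15.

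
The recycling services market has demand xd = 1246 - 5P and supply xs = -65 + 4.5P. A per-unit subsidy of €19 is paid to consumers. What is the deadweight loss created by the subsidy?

Deadweight loss = €427.5

Pre-subsidy: 1246 - 5P = -65 + 4.5P gives P* = 138, x* = 556.
With the rebate, buyers effectively pay Pb = Ps − 19, where Ps is the price sellers receive.
Demand in terms of Ps becomes xd = 1246 − 5(Ps − 19) = 1341 - 5Ps. Setting this equal to supply: 1341 - 5Ps = -65 + 4.5Ps, so Ps = 148.
Buyers pay Pb = 148 − 19 = 129; x' = -65 + 4.5·148 = 601.
The subsidy expands output by 601 − 556 = 45 past the efficient level; on those units the gap between marginal cost and willingness to pay runs from 0 up to 19.
DWL = ½ × 19 × 45 = 427.5.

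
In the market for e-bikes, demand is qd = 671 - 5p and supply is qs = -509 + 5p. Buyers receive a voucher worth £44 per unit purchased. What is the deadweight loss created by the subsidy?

Pre-subsidy: 671 - 5p = -509 + 5p gives p* = 118, q* = 81.
With the rebate, buyers effectively pay pb = ps − 44, where ps is the price sellers receive.
Demand in terms of ps becomes qd = 671 − 5(ps − 44) = 891 - 5ps. Setting this equal to supply: 891 - 5ps = -509 + 5ps, so ps = 140.
Buyers pay pb = 140 − 44 = 96; q' = -509 + 5·140 = 191.
The subsidy expands output by 191 − 81 = 110 past the efficient level; on those units the gap between marginal cost and willingness to pay runs from 0 up to 44.
DWL = ½ × 44 × 110 = 2420.

Deadweight loss = £2420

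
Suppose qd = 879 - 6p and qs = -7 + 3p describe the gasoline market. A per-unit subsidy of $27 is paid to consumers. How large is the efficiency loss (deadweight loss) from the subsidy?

Pre-subsidy: 879 - 6p = -7 + 3p gives p* = 886/9, q* = 865/3.
With the rebate, buyers effectively pay pb = ps − 27, where ps is the price sellers receive.
Demand in terms of ps becomes qd = 879 − 6(ps − 27) = 1041 - 6ps. Setting this equal to supply: 1041 - 6ps = -7 + 3ps, so ps = 1048/9.
Buyers pay pb = 1048/9 − 27 = 805/9; q' = -7 + 3·(1048/9) = 1027/3.
The subsidy expands output by 1027/3 − 865/3 = 54 past the efficient level; on those units the gap between marginal cost and willingness to pay runs from 0 up to 27.
DWL = ½ × 27 × 54 = 729.

Deadweight loss = $729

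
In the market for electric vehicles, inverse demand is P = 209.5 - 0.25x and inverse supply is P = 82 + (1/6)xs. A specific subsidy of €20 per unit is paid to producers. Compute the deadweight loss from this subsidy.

Pre-subsidy: 209.5 - 0.25x = 82 + (1/6)x gives x* = 306 and P* = 133.
With the subsidy, sellers receive Ps = Pb + 20 for each unit, where Pb is the price buyers pay.
On the curves, Pb = 209.5 - 0.25x and Ps = 82 + (1/6)x; the wedge Ps − Pb = 20 gives 82 + (1/6)x − (209.5 - 0.25x) = 20, so x' = 354.
Then Pb = 209.5 − 0.25·354 = 121 and Ps = 82 + (1/6)·354 = 141.
The subsidy expands output by 354 − 306 = 48 past the efficient level; on those units the gap between marginal cost and willingness to pay runs from 0 up to 20.
DWL = ½ × 20 × 48 = 480.

Deadweight loss = €480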